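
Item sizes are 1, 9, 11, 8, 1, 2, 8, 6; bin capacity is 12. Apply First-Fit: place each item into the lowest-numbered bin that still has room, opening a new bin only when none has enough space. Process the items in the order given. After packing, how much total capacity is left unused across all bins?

14

Put 1 in bin 1; 11 remain.
Put 9 in bin 1; 2 remain.
Put 11 in bin 2; 1 remain.
Put 8 in bin 3; 4 remain.
Put 1 in bin 1; 1 remain.
Put 2 in bin 3; 2 remain.
Put 8 in bin 4; 4 remain.
Put 6 in bin 5; 6 remain.
5 bins × 12 = 60; used 46; unused 14.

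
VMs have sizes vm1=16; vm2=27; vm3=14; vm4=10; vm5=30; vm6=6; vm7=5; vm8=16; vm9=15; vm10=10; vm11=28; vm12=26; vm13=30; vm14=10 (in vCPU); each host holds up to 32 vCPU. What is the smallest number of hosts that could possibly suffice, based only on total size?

Total size = 16 + 27 + 14 + 10 + 30 + 6 + 5 + 16 + 15 + 10 + 28 + 26 + 30 + 10 = 243 vCPU.
⌈243 / 32⌉ = 8.

8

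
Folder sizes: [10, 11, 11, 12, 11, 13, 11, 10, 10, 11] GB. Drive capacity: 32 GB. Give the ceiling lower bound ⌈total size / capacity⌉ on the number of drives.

4

Total size = 10 + 11 + 11 + 12 + 11 + 13 + 11 + 10 + 10 + 11 = 110 GB.
⌈110 / 32⌉ = 4.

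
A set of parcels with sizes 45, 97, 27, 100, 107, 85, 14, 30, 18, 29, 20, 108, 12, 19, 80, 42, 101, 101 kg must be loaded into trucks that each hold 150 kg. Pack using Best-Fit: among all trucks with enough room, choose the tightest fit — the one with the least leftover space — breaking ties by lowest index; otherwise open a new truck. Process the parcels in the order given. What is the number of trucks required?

45 kg → truck 1 (remaining 105 kg)
97 kg → truck 1 (remaining 8 kg)
27 kg → truck 2 (remaining 123 kg)
100 kg → truck 2 (remaining 23 kg)
107 kg → truck 3 (remaining 43 kg)
85 kg → truck 4 (remaining 65 kg)
14 kg → truck 2 (remaining 9 kg)
30 kg → truck 3 (remaining 13 kg)
18 kg → truck 4 (remaining 47 kg)
29 kg → truck 4 (remaining 18 kg)
20 kg → truck 5 (remaining 130 kg)
108 kg → truck 5 (remaining 22 kg)
12 kg → truck 3 (remaining 1 kg)
19 kg → truck 5 (remaining 3 kg)
80 kg → truck 6 (remaining 70 kg)
42 kg → truck 6 (remaining 28 kg)
101 kg → truck 7 (remaining 49 kg)
101 kg → truck 8 (remaining 49 kg)

8 trucks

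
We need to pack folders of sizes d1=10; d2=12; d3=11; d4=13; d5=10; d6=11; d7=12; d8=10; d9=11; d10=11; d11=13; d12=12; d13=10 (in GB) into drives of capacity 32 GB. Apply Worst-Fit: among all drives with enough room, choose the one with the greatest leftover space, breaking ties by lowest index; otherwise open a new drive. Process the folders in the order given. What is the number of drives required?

d1 (10 GB) → drive 1 (remaining 22 GB)
d2 (12 GB) → drive 1 (remaining 10 GB)
d3 (11 GB) → drive 2 (remaining 21 GB)
d4 (13 GB) → drive 2 (remaining 8 GB)
d5 (10 GB) → drive 1 (remaining 0 GB)
d6 (11 GB) → drive 3 (remaining 21 GB)
d7 (12 GB) → drive 3 (remaining 9 GB)
d8 (10 GB) → drive 4 (remaining 22 GB)
d9 (11 GB) → drive 4 (remaining 11 GB)
d10 (11 GB) → drive 4 (remaining 0 GB)
d11 (13 GB) → drive 5 (remaining 19 GB)
d12 (12 GB) → drive 5 (remaining 7 GB)
d13 (10 GB) → drive 6 (remaining 22 GB)

6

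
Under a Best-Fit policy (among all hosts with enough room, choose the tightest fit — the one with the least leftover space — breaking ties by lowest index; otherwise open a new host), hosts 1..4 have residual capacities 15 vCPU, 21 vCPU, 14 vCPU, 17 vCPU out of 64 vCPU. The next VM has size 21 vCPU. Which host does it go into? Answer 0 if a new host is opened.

2

Hosts with room: host 2 (21 vCPU).
Tightest fit is host 2 with 21 vCPU free.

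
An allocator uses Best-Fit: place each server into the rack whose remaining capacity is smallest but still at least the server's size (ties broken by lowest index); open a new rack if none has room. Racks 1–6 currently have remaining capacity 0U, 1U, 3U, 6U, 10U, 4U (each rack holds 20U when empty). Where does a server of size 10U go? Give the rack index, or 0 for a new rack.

5

Racks with room: rack 5 (10U).
Tightest fit is rack 5 with 10U free.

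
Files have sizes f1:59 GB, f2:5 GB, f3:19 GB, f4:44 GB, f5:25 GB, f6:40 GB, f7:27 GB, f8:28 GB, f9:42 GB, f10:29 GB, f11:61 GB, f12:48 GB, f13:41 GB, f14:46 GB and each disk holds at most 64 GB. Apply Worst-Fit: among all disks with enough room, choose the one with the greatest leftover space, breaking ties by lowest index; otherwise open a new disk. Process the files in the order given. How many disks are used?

10

f1 (59 GB) → disk 1 (remaining 5 GB)
f2 (5 GB) → disk 1 (remaining 0 GB)
f3 (19 GB) → disk 2 (remaining 45 GB)
f4 (44 GB) → disk 2 (remaining 1 GB)
f5 (25 GB) → disk 3 (remaining 39 GB)
f6 (40 GB) → disk 4 (remaining 24 GB)
f7 (27 GB) → disk 3 (remaining 12 GB)
f8 (28 GB) → disk 5 (remaining 36 GB)
f9 (42 GB) → disk 6 (remaining 22 GB)
f10 (29 GB) → disk 5 (remaining 7 GB)
f11 (61 GB) → disk 7 (remaining 3 GB)
f12 (48 GB) → disk 8 (remaining 16 GB)
f13 (41 GB) → disk 9 (remaining 23 GB)
f14 (46 GB) → disk 10 (remaining 18 GB)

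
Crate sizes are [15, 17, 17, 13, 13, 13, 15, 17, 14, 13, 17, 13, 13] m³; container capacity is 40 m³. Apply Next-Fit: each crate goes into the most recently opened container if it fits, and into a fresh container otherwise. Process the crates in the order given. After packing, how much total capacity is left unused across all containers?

15 m³ → container 1 (remaining 25 m³)
17 m³ → container 1 (remaining 8 m³)
17 m³ → container 2 (remaining 23 m³)
13 m³ → container 2 (remaining 10 m³)
13 m³ → container 3 (remaining 27 m³)
13 m³ → container 3 (remaining 14 m³)
15 m³ → container 4 (remaining 25 m³)
17 m³ → container 4 (remaining 8 m³)
14 m³ → container 5 (remaining 26 m³)
13 m³ → container 5 (remaining 13 m³)
17 m³ → container 6 (remaining 23 m³)
13 m³ → container 6 (remaining 10 m³)
13 m³ → container 7 (remaining 27 m³)
7 containers × 40 m³ = 280 m³; used 190 m³; unused 90 m³.

90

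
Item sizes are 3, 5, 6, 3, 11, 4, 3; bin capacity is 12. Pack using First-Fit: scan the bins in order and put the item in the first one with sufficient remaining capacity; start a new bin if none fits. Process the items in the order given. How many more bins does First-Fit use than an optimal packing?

1

First-Fit: [3,5,3] [6,4] [11] [3] → 4 bins.
Total size 35; any packing needs at least ⌈35/12⌉ = 3 bins.
An optimal packing achieves that bound: [11] [6,3,3] [5,4,3] → 3 bins.
Excess: 4 − 3 = 1.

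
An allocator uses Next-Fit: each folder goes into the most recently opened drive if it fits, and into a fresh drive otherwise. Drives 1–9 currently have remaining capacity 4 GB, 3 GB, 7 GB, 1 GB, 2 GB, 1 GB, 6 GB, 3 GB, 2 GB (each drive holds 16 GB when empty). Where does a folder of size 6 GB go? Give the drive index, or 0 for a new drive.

Next-Fit only looks at drive 9, which has 2 GB free.
6 GB does not fit, so a new drive is opened.

0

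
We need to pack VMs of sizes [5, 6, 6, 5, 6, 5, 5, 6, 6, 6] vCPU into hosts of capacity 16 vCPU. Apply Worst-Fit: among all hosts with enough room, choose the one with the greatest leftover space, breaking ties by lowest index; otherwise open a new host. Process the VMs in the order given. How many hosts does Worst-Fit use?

5 vCPU → host 1 (remaining 11 vCPU)
6 vCPU → host 1 (remaining 5 vCPU)
6 vCPU → host 2 (remaining 10 vCPU)
5 vCPU → host 2 (remaining 5 vCPU)
6 vCPU → host 3 (remaining 10 vCPU)
5 vCPU → host 3 (remaining 5 vCPU)
5 vCPU → host 1 (remaining 0 vCPU)
6 vCPU → host 4 (remaining 10 vCPU)
6 vCPU → host 4 (remaining 4 vCPU)
6 vCPU → host 5 (remaining 10 vCPU)
Final hosts: [5,6,5] [6,5] [6,5] [6,6] [6].

5 hosts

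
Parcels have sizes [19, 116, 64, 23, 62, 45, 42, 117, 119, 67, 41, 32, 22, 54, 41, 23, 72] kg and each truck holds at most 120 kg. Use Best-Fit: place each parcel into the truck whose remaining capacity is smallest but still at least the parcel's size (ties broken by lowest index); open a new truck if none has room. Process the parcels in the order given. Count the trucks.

Put 19 kg in truck 1; 101 kg remain.
Put 116 kg in truck 2; 4 kg remain.
Put 64 kg in truck 1; 37 kg remain.
Put 23 kg in truck 1; 14 kg remain.
Put 62 kg in truck 3; 58 kg remain.
Put 45 kg in truck 3; 13 kg remain.
Put 42 kg in truck 4; 78 kg remain.
Put 117 kg in truck 5; 3 kg remain.
Put 119 kg in truck 6; 1 kg remain.
Put 67 kg in truck 4; 11 kg remain.
Put 41 kg in truck 7; 79 kg remain.
Put 32 kg in truck 7; 47 kg remain.
Put 22 kg in truck 7; 25 kg remain.
Put 54 kg in truck 8; 66 kg remain.
Put 41 kg in truck 8; 25 kg remain.
Put 23 kg in truck 7; 2 kg remain.
Put 72 kg in truck 9; 48 kg remain.

9 trucks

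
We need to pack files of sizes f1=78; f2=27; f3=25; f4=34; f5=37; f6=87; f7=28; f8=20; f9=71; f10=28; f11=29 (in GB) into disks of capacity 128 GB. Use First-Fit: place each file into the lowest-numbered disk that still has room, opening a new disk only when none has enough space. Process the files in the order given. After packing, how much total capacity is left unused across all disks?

disk 1: place f1 (78 GB), 50 GB left
disk 1: place f2 (27 GB), 23 GB left
disk 2: place f3 (25 GB), 103 GB left
disk 2: place f4 (34 GB), 69 GB left
disk 2: place f5 (37 GB), 32 GB left
disk 3: place f6 (87 GB), 41 GB left
disk 2: place f7 (28 GB), 4 GB left
disk 1: place f8 (20 GB), 3 GB left
disk 4: place f9 (71 GB), 57 GB left
disk 3: place f10 (28 GB), 13 GB left
disk 4: place f11 (29 GB), 28 GB left
4 disks × 128 GB = 512 GB; used 464 GB; unused 48 GB.

48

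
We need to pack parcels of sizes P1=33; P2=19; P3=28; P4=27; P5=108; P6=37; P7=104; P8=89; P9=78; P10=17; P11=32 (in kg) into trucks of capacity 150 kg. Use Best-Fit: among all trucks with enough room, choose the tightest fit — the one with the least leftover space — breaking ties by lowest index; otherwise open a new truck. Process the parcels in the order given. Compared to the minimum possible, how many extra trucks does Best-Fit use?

Best-Fit: [33,19,28,27,17] [108,37] [104,32] [89] [78] → 5 trucks.
Total size 572 kg; any packing needs at least ⌈572/150⌉ = 4 trucks.
An optimal packing achieves that bound: [108,37] [104,33] [89,32,28] [78,27,19,17] → 4 trucks.
Excess: 5 − 4 = 1.

1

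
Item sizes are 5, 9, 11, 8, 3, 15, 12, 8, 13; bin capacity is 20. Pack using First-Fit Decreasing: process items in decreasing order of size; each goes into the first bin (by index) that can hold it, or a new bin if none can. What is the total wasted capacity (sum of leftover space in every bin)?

Sorted descending: 15, 13, 12, 11, 9, 8, 8, 5, 3.
Put 15 in bin 1; 5 remain.
Put 13 in bin 2; 7 remain.
Put 12 in bin 3; 8 remain.
Put 11 in bin 4; 9 remain.
Put 9 in bin 4; 0 remain.
Put 8 in bin 3; 0 remain.
Put 8 in bin 5; 12 remain.
Put 5 in bin 1; 0 remain.
Put 3 in bin 2; 4 remain.
5 bins × 20 = 100; used 84; unused 16.

16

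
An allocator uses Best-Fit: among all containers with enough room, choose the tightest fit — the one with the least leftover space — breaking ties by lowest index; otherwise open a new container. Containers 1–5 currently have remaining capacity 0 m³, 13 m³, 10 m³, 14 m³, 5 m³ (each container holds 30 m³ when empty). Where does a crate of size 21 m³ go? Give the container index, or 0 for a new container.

0

No container has ≥ 21 m³ free, so a new container is opened.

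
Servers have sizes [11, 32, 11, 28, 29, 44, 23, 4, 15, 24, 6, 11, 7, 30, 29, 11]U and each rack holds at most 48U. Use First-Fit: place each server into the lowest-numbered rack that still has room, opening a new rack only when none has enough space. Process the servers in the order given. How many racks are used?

Put 11U in rack 1; 37U remain.
Put 32U in rack 1; 5U remain.
Put 11U in rack 2; 37U remain.
Put 28U in rack 2; 9U remain.
Put 29U in rack 3; 19U remain.
Put 44U in rack 4; 4U remain.
Put 23U in rack 5; 25U remain.
Put 4U in rack 1; 1U remain.
Put 15U in rack 3; 4U remain.
Put 24U in rack 5; 1U remain.
Put 6U in rack 2; 3U remain.
Put 11U in rack 6; 37U remain.
Put 7U in rack 6; 30U remain.
Put 30U in rack 6; 0U remain.
Put 29U in rack 7; 19U remain.
Put 11U in rack 7; 8U remain.
Final racks: [11,32,4] [11,28,6] [29,15] [44] [23,24] [11,7,30] [29,11].

7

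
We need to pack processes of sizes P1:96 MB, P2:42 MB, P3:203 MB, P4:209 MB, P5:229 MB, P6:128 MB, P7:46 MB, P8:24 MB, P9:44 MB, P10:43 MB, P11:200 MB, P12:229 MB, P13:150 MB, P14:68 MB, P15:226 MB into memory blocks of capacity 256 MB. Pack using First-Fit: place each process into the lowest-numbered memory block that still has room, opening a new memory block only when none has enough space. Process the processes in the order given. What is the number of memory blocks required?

9

P1 (96 MB) → memory block 1 (remaining 160 MB)
P2 (42 MB) → memory block 1 (remaining 118 MB)
P3 (203 MB) → memory block 2 (remaining 53 MB)
P4 (209 MB) → memory block 3 (remaining 47 MB)
P5 (229 MB) → memory block 4 (remaining 27 MB)
P6 (128 MB) → memory block 5 (remaining 128 MB)
P7 (46 MB) → memory block 1 (remaining 72 MB)
P8 (24 MB) → memory block 1 (remaining 48 MB)
P9 (44 MB) → memory block 1 (remaining 4 MB)
P10 (43 MB) → memory block 2 (remaining 10 MB)
P11 (200 MB) → memory block 6 (remaining 56 MB)
P12 (229 MB) → memory block 7 (remaining 27 MB)
P13 (150 MB) → memory block 8 (remaining 106 MB)
P14 (68 MB) → memory block 5 (remaining 60 MB)
P15 (226 MB) → memory block 9 (remaining 30 MB)
Final memory blocks: [96,42,46,24,44] [203,43] [209] [229] [128,68] [200] [229] [150] [226].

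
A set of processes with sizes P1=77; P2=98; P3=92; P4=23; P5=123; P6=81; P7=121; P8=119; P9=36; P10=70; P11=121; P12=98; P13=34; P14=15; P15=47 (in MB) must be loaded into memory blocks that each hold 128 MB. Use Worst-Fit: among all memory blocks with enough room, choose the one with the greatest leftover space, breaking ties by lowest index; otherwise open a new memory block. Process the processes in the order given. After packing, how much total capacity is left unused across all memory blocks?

253

Put P1 (77 MB) in memory block 1; 51 MB remain.
Put P2 (98 MB) in memory block 2; 30 MB remain.
Put P3 (92 MB) in memory block 3; 36 MB remain.
Put P4 (23 MB) in memory block 1; 28 MB remain.
Put P5 (123 MB) in memory block 4; 5 MB remain.
Put P6 (81 MB) in memory block 5; 47 MB remain.
Put P7 (121 MB) in memory block 6; 7 MB remain.
Put P8 (119 MB) in memory block 7; 9 MB remain.
Put P9 (36 MB) in memory block 5; 11 MB remain.
Put P10 (70 MB) in memory block 8; 58 MB remain.
Put P11 (121 MB) in memory block 9; 7 MB remain.
Put P12 (98 MB) in memory block 10; 30 MB remain.
Put P13 (34 MB) in memory block 8; 24 MB remain.
Put P14 (15 MB) in memory block 3; 21 MB remain.
Put P15 (47 MB) in memory block 11; 81 MB remain.
11 memory blocks × 128 MB = 1408 MB; used 1155 MB; unused 253 MB.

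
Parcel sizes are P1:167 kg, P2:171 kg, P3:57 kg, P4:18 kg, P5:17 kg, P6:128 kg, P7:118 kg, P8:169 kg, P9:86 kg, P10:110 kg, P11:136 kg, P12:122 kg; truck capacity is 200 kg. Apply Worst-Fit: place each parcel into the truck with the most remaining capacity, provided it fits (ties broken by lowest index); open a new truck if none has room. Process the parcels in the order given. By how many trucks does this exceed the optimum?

1

Worst-Fit: [167] [171] [57,18,17,86] [128] [118] [169] [110] [136] [122] → 9 trucks.
8 parcels exceed 100 kg (half the capacity), and no two of those can share a truck, so at least 8 trucks are needed.
An optimal packing achieves that bound: [171,18] [169,17] [167] [136,57] [128] [122] [118] [110,86] → 8 trucks.
Excess: 9 − 8 = 1.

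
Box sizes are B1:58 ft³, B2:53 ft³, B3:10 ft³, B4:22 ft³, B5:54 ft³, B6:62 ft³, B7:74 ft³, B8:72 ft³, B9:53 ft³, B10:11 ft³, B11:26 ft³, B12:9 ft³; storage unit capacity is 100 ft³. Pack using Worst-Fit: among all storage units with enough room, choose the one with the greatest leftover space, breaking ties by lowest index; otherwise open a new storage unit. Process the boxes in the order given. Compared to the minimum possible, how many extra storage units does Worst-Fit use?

Worst-Fit: [58,22] [53,10] [54,26] [62,9] [74] [72] [53,11] → 7 storage units.
7 boxes exceed 50 ft³ (half the capacity), and no two of those can share a storage unit, so at least 7 storage units are needed.
So 7 is already optimal.

0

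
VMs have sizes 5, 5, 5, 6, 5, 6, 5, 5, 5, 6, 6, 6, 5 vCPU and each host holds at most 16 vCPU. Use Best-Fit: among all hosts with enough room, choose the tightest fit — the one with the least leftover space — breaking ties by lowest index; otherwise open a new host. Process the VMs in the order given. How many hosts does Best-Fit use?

5

host 1: place 5 vCPU, 11 vCPU left
host 1: place 5 vCPU, 6 vCPU left
host 1: place 5 vCPU, 1 vCPU left
host 2: place 6 vCPU, 10 vCPU left
host 2: place 5 vCPU, 5 vCPU left
host 3: place 6 vCPU, 10 vCPU left
host 2: place 5 vCPU, 0 vCPU left
host 3: place 5 vCPU, 5 vCPU left
host 3: place 5 vCPU, 0 vCPU left
host 4: place 6 vCPU, 10 vCPU left
host 4: place 6 vCPU, 4 vCPU left
host 5: place 6 vCPU, 10 vCPU left
host 5: place 5 vCPU, 5 vCPU left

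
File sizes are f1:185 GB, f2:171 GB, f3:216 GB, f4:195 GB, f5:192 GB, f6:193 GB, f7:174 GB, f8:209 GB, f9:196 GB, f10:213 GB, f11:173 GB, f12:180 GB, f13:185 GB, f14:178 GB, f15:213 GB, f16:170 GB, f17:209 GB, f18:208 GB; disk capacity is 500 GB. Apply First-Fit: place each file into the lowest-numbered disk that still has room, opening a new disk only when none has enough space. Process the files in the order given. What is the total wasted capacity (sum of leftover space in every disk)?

1040

disk 1: place f1 (185 GB), 315 GB left
disk 1: place f2 (171 GB), 144 GB left
disk 2: place f3 (216 GB), 284 GB left
disk 2: place f4 (195 GB), 89 GB left
disk 3: place f5 (192 GB), 308 GB left
disk 3: place f6 (193 GB), 115 GB left
disk 4: place f7 (174 GB), 326 GB left
disk 4: place f8 (209 GB), 117 GB left
disk 5: place f9 (196 GB), 304 GB left
disk 5: place f10 (213 GB), 91 GB left
disk 6: place f11 (173 GB), 327 GB left
disk 6: place f12 (180 GB), 147 GB left
disk 7: place f13 (185 GB), 315 GB left
disk 7: place f14 (178 GB), 137 GB left
disk 8: place f15 (213 GB), 287 GB left
disk 8: place f16 (170 GB), 117 GB left
disk 9: place f17 (209 GB), 291 GB left
disk 9: place f18 (208 GB), 83 GB left
9 disks × 500 GB = 4500 GB; used 3460 GB; unused 1040 GB.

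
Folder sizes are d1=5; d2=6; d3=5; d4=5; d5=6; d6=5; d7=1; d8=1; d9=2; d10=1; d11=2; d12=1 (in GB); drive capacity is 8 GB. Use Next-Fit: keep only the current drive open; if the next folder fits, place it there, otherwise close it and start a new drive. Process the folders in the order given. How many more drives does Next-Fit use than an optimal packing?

Next-Fit: [5] [6] [5] [5] [6] [5,1,1] [2,1,2,1] → 7 drives.
6 folders exceed 4 GB (half the capacity), and no two of those can share a drive, so at least 6 drives are needed.
An optimal packing achieves that bound: [6,2] [6,2] [5,1,1,1] [5,1] [5] [5] → 6 drives.
Excess: 7 − 6 = 1.

1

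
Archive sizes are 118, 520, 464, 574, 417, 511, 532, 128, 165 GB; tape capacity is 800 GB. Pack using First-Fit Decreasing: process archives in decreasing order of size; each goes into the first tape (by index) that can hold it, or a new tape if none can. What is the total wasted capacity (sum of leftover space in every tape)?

1371

Sorted descending: 574, 532, 520, 511, 464, 417, 165, 128, 118.
tape 1: place 574 GB, 226 GB left
tape 2: place 532 GB, 268 GB left
tape 3: place 520 GB, 280 GB left
tape 4: place 511 GB, 289 GB left
tape 5: place 464 GB, 336 GB left
tape 6: place 417 GB, 383 GB left
tape 1: place 165 GB, 61 GB left
tape 2: place 128 GB, 140 GB left
tape 2: place 118 GB, 22 GB left
6 tapes × 800 GB = 4800 GB; used 3429 GB; unused 1371 GB.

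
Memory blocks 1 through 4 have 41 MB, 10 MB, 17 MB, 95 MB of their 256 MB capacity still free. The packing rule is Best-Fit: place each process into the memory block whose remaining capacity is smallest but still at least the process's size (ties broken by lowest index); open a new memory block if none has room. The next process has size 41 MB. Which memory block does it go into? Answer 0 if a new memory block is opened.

1

Memory blocks with room: memory block 1 (41 MB), memory block 4 (95 MB).
Tightest fit is memory block 1 with 41 MB free.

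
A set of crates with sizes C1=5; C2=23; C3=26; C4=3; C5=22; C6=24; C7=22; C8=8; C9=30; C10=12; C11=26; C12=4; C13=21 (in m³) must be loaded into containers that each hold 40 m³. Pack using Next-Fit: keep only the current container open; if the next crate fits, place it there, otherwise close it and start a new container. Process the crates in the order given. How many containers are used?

8

Put C1 (5 m³) in container 1; 35 m³ remain.
Put C2 (23 m³) in container 1; 12 m³ remain.
Put C3 (26 m³) in container 2; 14 m³ remain.
Put C4 (3 m³) in container 2; 11 m³ remain.
Put C5 (22 m³) in container 3; 18 m³ remain.
Put C6 (24 m³) in container 4; 16 m³ remain.
Put C7 (22 m³) in container 5; 18 m³ remain.
Put C8 (8 m³) in container 5; 10 m³ remain.
Put C9 (30 m³) in container 6; 10 m³ remain.
Put C10 (12 m³) in container 7; 28 m³ remain.
Put C11 (26 m³) in container 7; 2 m³ remain.
Put C12 (4 m³) in container 8; 36 m³ remain.
Put C13 (21 m³) in container 8; 15 m³ remain.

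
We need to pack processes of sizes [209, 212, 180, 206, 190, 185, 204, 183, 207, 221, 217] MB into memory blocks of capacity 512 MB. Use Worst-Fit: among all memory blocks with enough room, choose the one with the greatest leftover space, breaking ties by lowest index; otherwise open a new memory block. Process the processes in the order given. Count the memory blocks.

memory block 1: place 209 MB, 303 MB left
memory block 1: place 212 MB, 91 MB left
memory block 2: place 180 MB, 332 MB left
memory block 2: place 206 MB, 126 MB left
memory block 3: place 190 MB, 322 MB left
memory block 3: place 185 MB, 137 MB left
memory block 4: place 204 MB, 308 MB left
memory block 4: place 183 MB, 125 MB left
memory block 5: place 207 MB, 305 MB left
memory block 5: place 221 MB, 84 MB left
memory block 6: place 217 MB, 295 MB left
Final memory blocks: [209,212] [180,206] [190,185] [204,183] [207,221] [217].

6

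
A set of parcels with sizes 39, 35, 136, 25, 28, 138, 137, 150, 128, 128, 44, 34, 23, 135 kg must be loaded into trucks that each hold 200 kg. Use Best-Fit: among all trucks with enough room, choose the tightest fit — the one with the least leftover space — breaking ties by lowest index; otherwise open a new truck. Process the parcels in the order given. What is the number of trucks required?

Put 39 kg in truck 1; 161 kg remain.
Put 35 kg in truck 1; 126 kg remain.
Put 136 kg in truck 2; 64 kg remain.
Put 25 kg in truck 2; 39 kg remain.
Put 28 kg in truck 2; 11 kg remain.
Put 138 kg in truck 3; 62 kg remain.
Put 137 kg in truck 4; 63 kg remain.
Put 150 kg in truck 5; 50 kg remain.
Put 128 kg in truck 6; 72 kg remain.
Put 128 kg in truck 7; 72 kg remain.
Put 44 kg in truck 5; 6 kg remain.
Put 34 kg in truck 3; 28 kg remain.
Put 23 kg in truck 3; 5 kg remain.
Put 135 kg in truck 8; 65 kg remain.
Final trucks: [39,35] [136,25,28] [138,34,23] [137] [150,44] [128] [128] [135].

8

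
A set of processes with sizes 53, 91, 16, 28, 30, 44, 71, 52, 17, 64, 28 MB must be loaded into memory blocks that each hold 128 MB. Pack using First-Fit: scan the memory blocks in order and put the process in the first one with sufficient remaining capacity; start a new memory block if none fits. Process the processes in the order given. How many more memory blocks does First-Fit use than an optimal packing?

1

First-Fit: [53,16,28,30] [91,17] [44,71] [52,64] [28] → 5 memory blocks.
Total size 494 MB; any packing needs at least ⌈494/128⌉ = 4 memory blocks.
An optimal packing achieves that bound: [91,30] [71,53] [64,44,17] [52,28,28,16] → 4 memory blocks.
Excess: 5 − 4 = 1.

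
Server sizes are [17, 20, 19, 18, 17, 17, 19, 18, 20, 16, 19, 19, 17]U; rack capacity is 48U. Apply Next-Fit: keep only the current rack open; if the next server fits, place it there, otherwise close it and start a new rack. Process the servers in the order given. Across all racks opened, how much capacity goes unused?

Put 17U in rack 1; 31U remain.
Put 20U in rack 1; 11U remain.
Put 19U in rack 2; 29U remain.
Put 18U in rack 2; 11U remain.
Put 17U in rack 3; 31U remain.
Put 17U in rack 3; 14U remain.
Put 19U in rack 4; 29U remain.
Put 18U in rack 4; 11U remain.
Put 20U in rack 5; 28U remain.
Put 16U in rack 5; 12U remain.
Put 19U in rack 6; 29U remain.
Put 19U in rack 6; 10U remain.
Put 17U in rack 7; 31U remain.
7 racks × 48U = 336U; used 236U; unused 100U.

100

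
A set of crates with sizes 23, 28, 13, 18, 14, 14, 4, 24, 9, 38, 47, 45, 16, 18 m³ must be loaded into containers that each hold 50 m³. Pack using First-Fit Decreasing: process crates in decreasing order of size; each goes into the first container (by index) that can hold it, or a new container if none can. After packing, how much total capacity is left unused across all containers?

Sorted descending: 47, 45, 38, 28, 24, 23, 18, 18, 16, 14, 14, 13, 9, 4.
Put 47 m³ in container 1; 3 m³ remain.
Put 45 m³ in container 2; 5 m³ remain.
Put 38 m³ in container 3; 12 m³ remain.
Put 28 m³ in container 4; 22 m³ remain.
Put 24 m³ in container 5; 26 m³ remain.
Put 23 m³ in container 5; 3 m³ remain.
Put 18 m³ in container 4; 4 m³ remain.
Put 18 m³ in container 6; 32 m³ remain.
Put 16 m³ in container 6; 16 m³ remain.
Put 14 m³ in container 6; 2 m³ remain.
Put 14 m³ in container 7; 36 m³ remain.
Put 13 m³ in container 7; 23 m³ remain.
Put 9 m³ in container 3; 3 m³ remain.
Put 4 m³ in container 2; 1 m³ remain.
7 containers × 50 m³ = 350 m³; used 311 m³; unused 39 m³.

39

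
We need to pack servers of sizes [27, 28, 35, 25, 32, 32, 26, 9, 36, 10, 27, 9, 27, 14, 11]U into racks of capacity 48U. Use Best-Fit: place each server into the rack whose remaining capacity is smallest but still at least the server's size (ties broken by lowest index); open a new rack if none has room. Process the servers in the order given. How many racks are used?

10

Put 27U in rack 1; 21U remain.
Put 28U in rack 2; 20U remain.
Put 35U in rack 3; 13U remain.
Put 25U in rack 4; 23U remain.
Put 32U in rack 5; 16U remain.
Put 32U in rack 6; 16U remain.
Put 26U in rack 7; 22U remain.
Put 9U in rack 3; 4U remain.
Put 36U in rack 8; 12U remain.
Put 10U in rack 8; 2U remain.
Put 27U in rack 9; 21U remain.
Put 9U in rack 5; 7U remain.
Put 27U in rack 10; 21U remain.
Put 14U in rack 6; 2U remain.
Put 11U in rack 2; 9U remain.
Final racks: [27] [28,11] [35,9] [25] [32,9] [32,14] [26] [36,10] [27] [27].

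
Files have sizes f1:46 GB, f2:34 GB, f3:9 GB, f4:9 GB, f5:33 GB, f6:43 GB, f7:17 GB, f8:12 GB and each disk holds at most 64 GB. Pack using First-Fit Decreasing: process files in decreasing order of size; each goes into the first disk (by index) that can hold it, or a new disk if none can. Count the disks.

4

Sorted descending: 46, 43, 34, 33, 17, 12, 9, 9.
46 GB → disk 1 (remaining 18 GB)
43 GB → disk 2 (remaining 21 GB)
34 GB → disk 3 (remaining 30 GB)
33 GB → disk 4 (remaining 31 GB)
17 GB → disk 1 (remaining 1 GB)
12 GB → disk 2 (remaining 9 GB)
9 GB → disk 2 (remaining 0 GB)
9 GB → disk 3 (remaining 21 GB)
Final disks: [46,17] [43,12,9] [34,9] [33].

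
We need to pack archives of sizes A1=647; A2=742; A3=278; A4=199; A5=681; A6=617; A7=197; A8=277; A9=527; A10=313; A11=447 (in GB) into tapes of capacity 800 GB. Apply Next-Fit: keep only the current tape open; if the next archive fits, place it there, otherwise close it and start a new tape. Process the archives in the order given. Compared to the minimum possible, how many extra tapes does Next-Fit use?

Next-Fit: [647] [742] [278,199] [681] [617] [197,277] [527] [313,447] → 8 tapes.
Total size 4925 GB; any packing needs at least ⌈4925/800⌉ = 7 tapes.
An optimal packing achieves that bound: [742] [681] [647] [617] [527,199] [447,313] [278,277,197] → 7 tapes.
Excess: 8 − 7 = 1.

1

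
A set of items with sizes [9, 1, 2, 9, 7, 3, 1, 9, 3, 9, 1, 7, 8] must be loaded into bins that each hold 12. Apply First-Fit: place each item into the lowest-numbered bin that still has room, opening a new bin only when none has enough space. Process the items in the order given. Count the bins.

7

Put 9 in bin 1; 3 remain.
Put 1 in bin 1; 2 remain.
Put 2 in bin 1; 0 remain.
Put 9 in bin 2; 3 remain.
Put 7 in bin 3; 5 remain.
Put 3 in bin 2; 0 remain.
Put 1 in bin 3; 4 remain.
Put 9 in bin 4; 3 remain.
Put 3 in bin 3; 1 remain.
Put 9 in bin 5; 3 remain.
Put 1 in bin 3; 0 remain.
Put 7 in bin 6; 5 remain.
Put 8 in bin 7; 4 remain.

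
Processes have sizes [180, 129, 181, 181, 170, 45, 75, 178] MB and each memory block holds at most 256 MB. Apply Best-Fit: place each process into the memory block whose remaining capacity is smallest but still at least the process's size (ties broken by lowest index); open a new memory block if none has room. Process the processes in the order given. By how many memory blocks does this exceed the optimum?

0

Best-Fit: [180] [129] [181,45] [181,75] [170] [178] → 6 memory blocks.
6 processes exceed 128 MB (half the capacity), and no two of those can share a memory block, so at least 6 memory blocks are needed.
So 6 is already optimal.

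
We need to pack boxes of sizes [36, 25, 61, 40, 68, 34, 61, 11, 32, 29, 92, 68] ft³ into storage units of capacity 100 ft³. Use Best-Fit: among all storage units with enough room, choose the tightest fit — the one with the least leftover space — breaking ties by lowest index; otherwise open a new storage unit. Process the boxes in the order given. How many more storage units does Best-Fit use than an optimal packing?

Best-Fit: [36,25,34] [61,32] [40] [68,11] [61,29] [92] [68] → 7 storage units.
Total size 557 ft³; any packing needs at least ⌈557/100⌉ = 6 storage units.
An optimal packing achieves that bound: [92] [68,32] [68,29] [61,36] [61,34] [40,25,11] → 6 storage units.
Excess: 7 − 6 = 1.

1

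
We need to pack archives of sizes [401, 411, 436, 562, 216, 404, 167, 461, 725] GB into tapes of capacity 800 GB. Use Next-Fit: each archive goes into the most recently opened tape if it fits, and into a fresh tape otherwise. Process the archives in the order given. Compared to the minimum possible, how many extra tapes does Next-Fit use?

Next-Fit: [401] [411] [436] [562,216] [404,167] [461] [725] → 7 tapes.
7 archives exceed 400 GB (half the capacity), and no two of those can share a tape, so at least 7 tapes are needed.
So 7 is already optimal.

0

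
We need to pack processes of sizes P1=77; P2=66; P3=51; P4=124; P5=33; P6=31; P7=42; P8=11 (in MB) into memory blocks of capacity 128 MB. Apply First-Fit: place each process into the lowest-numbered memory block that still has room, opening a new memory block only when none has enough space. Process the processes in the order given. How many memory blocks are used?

Put P1 (77 MB) in memory block 1; 51 MB remain.
Put P2 (66 MB) in memory block 2; 62 MB remain.
Put P3 (51 MB) in memory block 1; 0 MB remain.
Put P4 (124 MB) in memory block 3; 4 MB remain.
Put P5 (33 MB) in memory block 2; 29 MB remain.
Put P6 (31 MB) in memory block 4; 97 MB remain.
Put P7 (42 MB) in memory block 4; 55 MB remain.
Put P8 (11 MB) in memory block 2; 18 MB remain.
Final memory blocks: [77,51] [66,33,11] [124] [31,42].

4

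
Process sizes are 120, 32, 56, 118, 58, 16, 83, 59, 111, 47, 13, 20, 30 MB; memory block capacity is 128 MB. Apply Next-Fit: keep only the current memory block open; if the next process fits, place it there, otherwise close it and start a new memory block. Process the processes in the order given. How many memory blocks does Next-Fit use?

Put 120 MB in memory block 1; 8 MB remain.
Put 32 MB in memory block 2; 96 MB remain.
Put 56 MB in memory block 2; 40 MB remain.
Put 118 MB in memory block 3; 10 MB remain.
Put 58 MB in memory block 4; 70 MB remain.
Put 16 MB in memory block 4; 54 MB remain.
Put 83 MB in memory block 5; 45 MB remain.
Put 59 MB in memory block 6; 69 MB remain.
Put 111 MB in memory block 7; 17 MB remain.
Put 47 MB in memory block 8; 81 MB remain.
Put 13 MB in memory block 8; 68 MB remain.
Put 20 MB in memory block 8; 48 MB remain.
Put 30 MB in memory block 8; 18 MB remain.

8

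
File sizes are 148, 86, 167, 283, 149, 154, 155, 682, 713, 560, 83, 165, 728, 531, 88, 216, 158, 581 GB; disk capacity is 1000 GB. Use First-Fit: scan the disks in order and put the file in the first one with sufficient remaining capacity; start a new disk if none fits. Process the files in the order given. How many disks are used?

Put 148 GB in disk 1; 852 GB remain.
Put 86 GB in disk 1; 766 GB remain.
Put 167 GB in disk 1; 599 GB remain.
Put 283 GB in disk 1; 316 GB remain.
Put 149 GB in disk 1; 167 GB remain.
Put 154 GB in disk 1; 13 GB remain.
Put 155 GB in disk 2; 845 GB remain.
Put 682 GB in disk 2; 163 GB remain.
Put 713 GB in disk 3; 287 GB remain.
Put 560 GB in disk 4; 440 GB remain.
Put 83 GB in disk 2; 80 GB remain.
Put 165 GB in disk 3; 122 GB remain.
Put 728 GB in disk 5; 272 GB remain.
Put 531 GB in disk 6; 469 GB remain.
Put 88 GB in disk 3; 34 GB remain.
Put 216 GB in disk 4; 224 GB remain.
Put 158 GB in disk 4; 66 GB remain.
Put 581 GB in disk 7; 419 GB remain.

7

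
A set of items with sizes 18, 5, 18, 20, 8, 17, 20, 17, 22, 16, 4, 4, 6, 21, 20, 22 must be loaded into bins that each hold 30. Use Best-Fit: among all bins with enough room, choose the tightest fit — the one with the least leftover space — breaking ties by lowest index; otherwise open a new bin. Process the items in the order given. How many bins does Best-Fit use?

11

bin 1: place 18, 12 left
bin 1: place 5, 7 left
bin 2: place 18, 12 left
bin 3: place 20, 10 left
bin 3: place 8, 2 left
bin 4: place 17, 13 left
bin 5: place 20, 10 left
bin 6: place 17, 13 left
bin 7: place 22, 8 left
bin 8: place 16, 14 left
bin 1: place 4, 3 left
bin 7: place 4, 4 left
bin 5: place 6, 4 left
bin 9: place 21, 9 left
bin 10: place 20, 10 left
bin 11: place 22, 8 left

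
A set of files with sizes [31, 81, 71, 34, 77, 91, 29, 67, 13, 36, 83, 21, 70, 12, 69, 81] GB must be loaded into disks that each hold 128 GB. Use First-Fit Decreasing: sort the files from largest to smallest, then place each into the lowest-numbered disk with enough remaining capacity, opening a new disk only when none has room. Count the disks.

9 disks

Sorted descending: 91, 83, 81, 81, 77, 71, 70, 69, 67, 36, 34, 31, 29, 21, 13, 12.
disk 1: place 91 GB, 37 GB left
disk 2: place 83 GB, 45 GB left
disk 3: place 81 GB, 47 GB left
disk 4: place 81 GB, 47 GB left
disk 5: place 77 GB, 51 GB left
disk 6: place 71 GB, 57 GB left
disk 7: place 70 GB, 58 GB left
disk 8: place 69 GB, 59 GB left
disk 9: place 67 GB, 61 GB left
disk 1: place 36 GB, 1 GB left
disk 2: place 34 GB, 11 GB left
disk 3: place 31 GB, 16 GB left
disk 4: place 29 GB, 18 GB left
disk 5: place 21 GB, 30 GB left
disk 3: place 13 GB, 3 GB left
disk 4: place 12 GB, 6 GB left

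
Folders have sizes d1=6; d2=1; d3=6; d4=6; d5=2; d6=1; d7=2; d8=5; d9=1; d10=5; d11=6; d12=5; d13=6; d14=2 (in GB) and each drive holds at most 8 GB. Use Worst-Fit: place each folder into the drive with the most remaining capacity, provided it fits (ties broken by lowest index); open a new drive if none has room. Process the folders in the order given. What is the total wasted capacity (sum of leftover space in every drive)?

10

drive 1: place d1 (6 GB), 2 GB left
drive 1: place d2 (1 GB), 1 GB left
drive 2: place d3 (6 GB), 2 GB left
drive 3: place d4 (6 GB), 2 GB left
drive 2: place d5 (2 GB), 0 GB left
drive 3: place d6 (1 GB), 1 GB left
drive 4: place d7 (2 GB), 6 GB left
drive 4: place d8 (5 GB), 1 GB left
drive 1: place d9 (1 GB), 0 GB left
drive 5: place d10 (5 GB), 3 GB left
drive 6: place d11 (6 GB), 2 GB left
drive 7: place d12 (5 GB), 3 GB left
drive 8: place d13 (6 GB), 2 GB left
drive 5: place d14 (2 GB), 1 GB left
8 drives × 8 GB = 64 GB; used 54 GB; unused 10 GB.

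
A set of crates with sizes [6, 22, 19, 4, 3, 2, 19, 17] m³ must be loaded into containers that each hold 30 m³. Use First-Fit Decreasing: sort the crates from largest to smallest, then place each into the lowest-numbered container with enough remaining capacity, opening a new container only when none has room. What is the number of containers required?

4 containers

Sorted descending: 22, 19, 19, 17, 6, 4, 3, 2.
22 m³ → container 1 (remaining 8 m³)
19 m³ → container 2 (remaining 11 m³)
19 m³ → container 3 (remaining 11 m³)
17 m³ → container 4 (remaining 13 m³)
6 m³ → container 1 (remaining 2 m³)
4 m³ → container 2 (remaining 7 m³)
3 m³ → container 2 (remaining 4 m³)
2 m³ → container 1 (remaining 0 m³)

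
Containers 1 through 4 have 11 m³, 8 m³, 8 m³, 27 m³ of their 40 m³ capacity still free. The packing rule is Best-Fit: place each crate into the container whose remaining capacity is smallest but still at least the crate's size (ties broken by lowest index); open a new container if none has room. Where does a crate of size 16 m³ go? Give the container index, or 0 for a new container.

Containers with room: container 4 (27 m³).
Tightest fit is container 4 with 27 m³ free.

4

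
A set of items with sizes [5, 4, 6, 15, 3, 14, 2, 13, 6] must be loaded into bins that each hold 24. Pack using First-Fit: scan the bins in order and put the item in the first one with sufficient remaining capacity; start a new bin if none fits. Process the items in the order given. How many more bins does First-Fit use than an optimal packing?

First-Fit: [5,4,6,3,2] [15,6] [14] [13] → 4 bins.
Total size 68; any packing needs at least ⌈68/24⌉ = 3 bins.
An optimal packing achieves that bound: [15,6,3] [14,6,4] [13,5,2] → 3 bins.
Excess: 4 − 3 = 1.

1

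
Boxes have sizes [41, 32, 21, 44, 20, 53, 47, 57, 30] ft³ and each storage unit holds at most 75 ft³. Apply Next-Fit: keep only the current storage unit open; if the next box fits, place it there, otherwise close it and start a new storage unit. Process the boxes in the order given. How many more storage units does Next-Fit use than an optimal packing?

1

Next-Fit: [41,32] [21,44] [20,53] [47] [57] [30] → 6 storage units.
Total size 345 ft³; any packing needs at least ⌈345/75⌉ = 5 storage units.
An optimal packing achieves that bound: [57] [53,21] [47,20] [44,30] [41,32] → 5 storage units.
Excess: 6 − 5 = 1.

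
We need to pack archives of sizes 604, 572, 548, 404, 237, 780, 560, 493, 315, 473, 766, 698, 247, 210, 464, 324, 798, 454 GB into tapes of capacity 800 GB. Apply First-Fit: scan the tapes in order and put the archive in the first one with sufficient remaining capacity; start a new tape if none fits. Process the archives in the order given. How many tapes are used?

tape 1: place 604 GB, 196 GB left
tape 2: place 572 GB, 228 GB left
tape 3: place 548 GB, 252 GB left
tape 4: place 404 GB, 396 GB left
tape 3: place 237 GB, 15 GB left
tape 5: place 780 GB, 20 GB left
tape 6: place 560 GB, 240 GB left
tape 7: place 493 GB, 307 GB left
tape 4: place 315 GB, 81 GB left
tape 8: place 473 GB, 327 GB left
tape 9: place 766 GB, 34 GB left
tape 10: place 698 GB, 102 GB left
tape 7: place 247 GB, 60 GB left
tape 2: place 210 GB, 18 GB left
tape 11: place 464 GB, 336 GB left
tape 8: place 324 GB, 3 GB left
tape 12: place 798 GB, 2 GB left
tape 13: place 454 GB, 346 GB left

13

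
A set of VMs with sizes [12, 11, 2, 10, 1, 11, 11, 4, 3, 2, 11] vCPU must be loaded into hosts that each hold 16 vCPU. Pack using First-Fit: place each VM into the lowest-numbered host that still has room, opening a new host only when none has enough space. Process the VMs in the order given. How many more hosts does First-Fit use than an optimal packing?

First-Fit: [12,2,1] [11,4] [10,3,2] [11] [11] [11] → 6 hosts.
6 VMs exceed 8 vCPU (half the capacity), and no two of those can share a host, so at least 6 hosts are needed.
So 6 is already optimal.

0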